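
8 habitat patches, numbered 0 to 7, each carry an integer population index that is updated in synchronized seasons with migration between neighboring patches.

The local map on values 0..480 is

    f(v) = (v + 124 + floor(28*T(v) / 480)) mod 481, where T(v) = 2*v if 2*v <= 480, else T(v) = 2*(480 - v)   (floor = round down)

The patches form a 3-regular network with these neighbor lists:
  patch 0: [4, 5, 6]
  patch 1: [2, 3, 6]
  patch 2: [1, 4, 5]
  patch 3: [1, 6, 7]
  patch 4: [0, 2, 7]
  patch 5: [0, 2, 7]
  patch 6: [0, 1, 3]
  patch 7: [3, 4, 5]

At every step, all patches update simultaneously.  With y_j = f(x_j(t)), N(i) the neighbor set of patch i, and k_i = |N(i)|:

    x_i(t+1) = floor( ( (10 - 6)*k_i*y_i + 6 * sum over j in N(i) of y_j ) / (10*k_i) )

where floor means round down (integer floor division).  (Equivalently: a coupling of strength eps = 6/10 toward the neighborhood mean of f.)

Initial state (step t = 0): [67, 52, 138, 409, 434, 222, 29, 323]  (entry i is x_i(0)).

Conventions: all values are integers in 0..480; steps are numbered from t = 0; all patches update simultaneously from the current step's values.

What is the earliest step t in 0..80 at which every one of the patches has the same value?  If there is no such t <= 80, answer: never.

Answer: never
Key observation: The state at step 32 reappears at step 39 — the system is in a cycle of period 7 from step 32 on.  No step 0..39 is synchronized, and the cycle repeats forever, so no step up to 80 (or ever) has all patches equal.

Derivation:
t=0: [67, 52, 138, 409, 434, 222, 29, 323]  (not all equal)
t=1: [201, 171, 238, 184, 221, 336, 150, 288]  (not all equal)
t=2: [366, 327, 387, 339, 382, 424, 314, 408]  (not all equal)
t=3: [122, 382, 131, 388, 38, 53, 376, 141]  (not all equal)
t=4: [180, 82, 185, 86, 228, 235, 79, 190]  (not all equal)
t=5: [325, 238, 327, 240, 349, 352, 236, 331]  (not all equal)
t=6: [267, 405, 268, 406, 284, 285, 404, 270]  (not all equal)
t=7: [349, 128, 349, 128, 421, 422, 127, 350]  (not all equal)
t=8: [84, 214, 84, 214, 32, 32, 213, 84]  (not all equal)
t=9: [222, 332, 222, 332, 193, 193, 332, 222]  (not all equal)
t=10: [378, 452, 378, 452, 358, 358, 452, 378]  (not all equal)
t=11: [38, 84, 38, 84, 25, 25, 84, 38]  (not all equal)
t=12: [170, 206, 170, 206, 160, 160, 206, 170]  (not all equal)
t=13: [316, 345, 316, 345, 308, 308, 345, 316]  (not all equal)
t=14: [365, 94, 365, 94, 456, 456, 94, 365]  (not all equal)
t=15: [94, 186, 94, 186, 53, 53, 186, 94]  (not all equal)
t=16: [230, 310, 230, 310, 210, 210, 310, 230]  (not all equal)
t=17: [385, 438, 385, 438, 371, 371, 438, 385]  (not all equal)
t=18: [43, 75, 43, 75, 33, 33, 75, 43]  (not all equal)
t=19: [174, 200, 174, 200, 167, 167, 200, 174]  (not all equal)
t=20: [320, 341, 320, 341, 314, 314, 341, 320]  (not all equal)
t=21: [367, 92, 367, 92, 460, 460, 92, 367]  (not all equal)
t=22: [96, 185, 96, 185, 55, 55, 185, 96]  (not all equal)
t=23: [232, 310, 232, 310, 212, 212, 310, 232]  (not all equal)
t=24: [387, 439, 387, 439, 373, 373, 439, 387]  (not all equal)
t=25: [44, 76, 44, 76, 35, 35, 76, 44]  (not all equal)
t=26: [176, 201, 176, 201, 169, 169, 201, 176]  (not all equal)
t=27: [322, 342, 322, 342, 316, 316, 342, 322]  (not all equal)
t=28: [369, 93, 369, 93, 462, 462, 93, 369]  (not all equal)
t=29: [97, 186, 97, 186, 57, 57, 186, 97]  (not all equal)
t=30: [233, 311, 233, 311, 214, 214, 311, 233]  (not all equal)
t=31: [389, 440, 389, 440, 375, 375, 440, 389]  (not all equal)
t=32: [46, 78, 46, 78, 37, 37, 78, 46]  (not all equal)
t=33: [178, 203, 178, 203, 171, 171, 203, 178]  (not all equal)
t=34: [324, 344, 324, 344, 318, 318, 344, 324]  (not all equal)
t=35: [370, 94, 370, 94, 463, 463, 94, 370]  (not all equal)
t=36: [98, 187, 98, 187, 57, 57, 187, 98]  (not all equal)
t=37: [234, 312, 234, 312, 214, 214, 312, 234]  (not all equal)
t=38: [389, 441, 389, 441, 375, 375, 441, 389]  (not all equal)
t=39: [46, 78, 46, 78, 37, 37, 78, 46]  (not all equal)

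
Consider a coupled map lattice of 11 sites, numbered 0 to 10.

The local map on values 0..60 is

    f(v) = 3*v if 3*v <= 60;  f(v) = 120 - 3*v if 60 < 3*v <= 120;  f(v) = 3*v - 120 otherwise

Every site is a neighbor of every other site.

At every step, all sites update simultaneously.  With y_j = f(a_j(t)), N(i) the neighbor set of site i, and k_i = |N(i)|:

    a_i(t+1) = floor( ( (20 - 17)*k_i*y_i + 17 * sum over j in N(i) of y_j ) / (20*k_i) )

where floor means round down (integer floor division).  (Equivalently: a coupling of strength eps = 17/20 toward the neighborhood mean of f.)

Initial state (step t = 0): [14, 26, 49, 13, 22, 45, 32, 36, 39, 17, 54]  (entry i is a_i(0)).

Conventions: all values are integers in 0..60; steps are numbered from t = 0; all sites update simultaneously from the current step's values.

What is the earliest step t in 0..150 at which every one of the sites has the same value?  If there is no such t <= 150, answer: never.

Answer: 2
Key observation: Synchronization is absorbing here: once all sites are equal they stay equal, and step 2 is the first all-equal step.

Derivation:
t=0: [14, 26, 49, 13, 22, 45, 32, 36, 39, 17, 54]  (not all equal)
t=1: [32, 32, 31, 32, 33, 30, 31, 30, 30, 33, 32]  (not all equal)
t=2: [25, 25, 25, 25, 25, 25, 25, 25, 25, 25, 25]  (all equal)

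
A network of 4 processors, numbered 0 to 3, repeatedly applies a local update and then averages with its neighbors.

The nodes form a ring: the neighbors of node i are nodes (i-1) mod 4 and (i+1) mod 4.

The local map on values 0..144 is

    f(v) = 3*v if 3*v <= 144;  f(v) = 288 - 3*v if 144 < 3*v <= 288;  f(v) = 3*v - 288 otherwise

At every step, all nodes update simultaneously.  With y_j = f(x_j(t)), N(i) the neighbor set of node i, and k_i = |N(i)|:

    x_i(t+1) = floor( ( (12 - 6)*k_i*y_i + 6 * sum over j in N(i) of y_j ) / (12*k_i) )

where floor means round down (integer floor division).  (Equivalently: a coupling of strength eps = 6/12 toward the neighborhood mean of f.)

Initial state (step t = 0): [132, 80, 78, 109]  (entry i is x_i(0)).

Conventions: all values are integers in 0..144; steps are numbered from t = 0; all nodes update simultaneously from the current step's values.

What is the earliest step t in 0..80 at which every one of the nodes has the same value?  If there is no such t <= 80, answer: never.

Answer: 23
Key observation: Synchronization is absorbing here: once all nodes are equal they stay equal, and step 23 is the first all-equal step.

Derivation:
t=0: [132, 80, 78, 109]  (not all equal)
t=1: [75, 64, 48, 60]  (not all equal)
t=2: [82, 99, 123, 105]  (not all equal)
t=3: [30, 35, 49, 44]  (not all equal)
t=4: [104, 110, 129, 123]  (not all equal)
t=5: [42, 51, 80, 71]  (not all equal)
t=6: [115, 111, 76, 81]  (not all equal)
t=7: [51, 51, 52, 51]  (not all equal)
t=8: [135, 134, 133, 134]  (not all equal)
t=9: [115, 114, 112, 114]  (not all equal)
t=10: [55, 53, 51, 53]  (not all equal)
t=11: [126, 129, 132, 129]  (not all equal)
t=12: [94, 99, 103, 99]  (not all equal)
t=13: [7, 11, 15, 11]  (not all equal)
t=14: [27, 33, 39, 33]  (not all equal)
t=15: [90, 99, 108, 99]  (not all equal)
t=16: [13, 18, 22, 18]  (not all equal)
t=17: [46, 53, 60, 53]  (not all equal)
t=18: [133, 126, 118, 126]  (not all equal)
t=19: [100, 89, 78, 89]  (not all equal)
t=20: [16, 27, 37, 27]  (not all equal)
t=21: [64, 80, 96, 80]  (not all equal)
t=22: [72, 48, 24, 48]  (not all equal)
t=23: [108, 108, 108, 108]  (all equal)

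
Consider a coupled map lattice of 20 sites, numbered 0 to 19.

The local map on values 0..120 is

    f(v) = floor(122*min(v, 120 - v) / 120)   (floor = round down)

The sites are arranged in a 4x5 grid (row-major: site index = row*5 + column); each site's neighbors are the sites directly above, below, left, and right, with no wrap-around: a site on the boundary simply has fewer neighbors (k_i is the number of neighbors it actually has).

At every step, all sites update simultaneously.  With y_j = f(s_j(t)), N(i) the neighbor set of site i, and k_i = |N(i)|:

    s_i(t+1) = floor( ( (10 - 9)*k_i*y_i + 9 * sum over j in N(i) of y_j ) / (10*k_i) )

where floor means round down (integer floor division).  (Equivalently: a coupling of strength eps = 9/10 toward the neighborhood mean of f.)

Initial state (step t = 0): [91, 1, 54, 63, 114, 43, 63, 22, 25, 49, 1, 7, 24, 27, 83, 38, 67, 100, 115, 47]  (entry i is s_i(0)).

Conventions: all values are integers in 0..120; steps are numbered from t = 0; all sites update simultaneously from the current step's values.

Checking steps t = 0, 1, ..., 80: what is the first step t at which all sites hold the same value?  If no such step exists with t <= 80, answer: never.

Simulating step by step:
t=0: [91, 1, 54, 63, 114, 43, 63, 22, 25, 49, 1, 7, 24, 27, 83, 38, 67, 100, 115, 47]  (not all equal)
t=1: [22, 42, 29, 31, 48, 30, 22, 38, 37, 25, 26, 31, 19, 23, 40, 28, 24, 26, 28, 23]  (not all equal)
t=2: [34, 26, 36, 37, 30, 24, 33, 27, 30, 40, 29, 23, 28, 30, 25, 25, 27, 23, 24, 32]  (not all equal)
t=3: [25, 33, 30, 32, 37, 31, 25, 31, 33, 29, 24, 28, 25, 27, 33, 27, 24, 26, 27, 25]  (not all equal)
t=4: [31, 27, 31, 33, 31, 25, 30, 28, 30, 33, 28, 24, 27, 29, 27, 24, 26, 25, 26, 29]  (not all equal)
t=5: [26, 30, 29, 30, 32, 29, 26, 29, 30, 29, 24, 27, 26, 27, 30, 26, 24, 26, 27, 26]  (not all equal)
t=6: [29, 27, 29, 30, 29, 25, 28, 27, 28, 30, 27, 25, 27, 28, 27, 24, 26, 25, 26, 28]  (not all equal)
t=7: [26, 28, 28, 28, 29, 27, 26, 27, 28, 28, 24, 26, 26, 27, 28, 26, 24, 26, 26, 26]  (not all equal)
t=8: [27, 26, 27, 28, 28, 25, 26, 27, 27, 28, 26, 25, 26, 27, 27, 24, 25, 25, 26, 26]  (not all equal)
t=9: [25, 26, 27, 27, 28, 26, 25, 26, 27, 27, 24, 25, 26, 26, 27, 25, 24, 25, 26, 26]  (not all equal)
t=10: [25, 25, 26, 27, 27, 24, 25, 26, 26, 27, 25, 24, 25, 26, 26, 24, 24, 25, 25, 26]  (not all equal)
t=11: [24, 25, 26, 26, 27, 24, 24, 25, 26, 26, 24, 24, 25, 25, 26, 24, 24, 24, 25, 25]  (not all equal)
t=12: [24, 24, 25, 26, 26, 24, 24, 25, 25, 26, 24, 24, 24, 25, 25, 24, 24, 24, 24, 25]  (not all equal)
t=13: [24, 24, 25, 25, 26, 24, 24, 24, 25, 25, 24, 24, 24, 24, 25, 24, 24, 24, 24, 24]  (not all equal)
t=14: [24, 24, 24, 25, 25, 24, 24, 24, 24, 25, 24, 24, 24, 24, 24, 24, 24, 24, 24, 24]  (not all equal)
t=15: [24, 24, 24, 24, 25, 24, 24, 24, 24, 24, 24, 24, 24, 24, 24, 24, 24, 24, 24, 24]  (not all equal)
t=16: [24, 24, 24, 24, 24, 24, 24, 24, 24, 24, 24, 24, 24, 24, 24, 24, 24, 24, 24, 24]  (all equal)

Answer: 16
Key observation: Synchronization is absorbing here: once all sites are equal they stay equal, and step 16 is the first all-equal step.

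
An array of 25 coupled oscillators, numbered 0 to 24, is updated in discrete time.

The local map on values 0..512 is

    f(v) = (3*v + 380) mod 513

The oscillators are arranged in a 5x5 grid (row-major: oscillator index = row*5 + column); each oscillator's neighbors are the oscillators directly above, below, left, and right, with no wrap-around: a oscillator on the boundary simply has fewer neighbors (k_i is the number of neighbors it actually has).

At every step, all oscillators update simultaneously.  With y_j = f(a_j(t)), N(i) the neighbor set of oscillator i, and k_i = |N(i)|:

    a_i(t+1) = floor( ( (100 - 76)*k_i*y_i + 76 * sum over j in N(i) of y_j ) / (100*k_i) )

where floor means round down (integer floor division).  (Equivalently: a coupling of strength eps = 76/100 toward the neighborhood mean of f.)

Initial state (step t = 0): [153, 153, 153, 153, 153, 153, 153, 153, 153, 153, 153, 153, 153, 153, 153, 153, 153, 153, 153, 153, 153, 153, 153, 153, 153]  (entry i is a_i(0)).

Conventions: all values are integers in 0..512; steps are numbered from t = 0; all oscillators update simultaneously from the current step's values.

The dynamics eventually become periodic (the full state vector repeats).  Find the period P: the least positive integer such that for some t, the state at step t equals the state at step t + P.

Simulating step by step:
t=0: [153, 153, 153, 153, 153, 153, 153, 153, 153, 153, 153, 153, 153, 153, 153, 153, 153, 153, 153, 153, 153, 153, 153, 153, 153]
t=1: [326, 326, 326, 326, 326, 326, 326, 326, 326, 326, 326, 326, 326, 326, 326, 326, 326, 326, 326, 326, 326, 326, 326, 326, 326]
t=2: [332, 332, 332, 332, 332, 332, 332, 332, 332, 332, 332, 332, 332, 332, 332, 332, 332, 332, 332, 332, 332, 332, 332, 332, 332]
t=3: [350, 350, 350, 350, 350, 350, 350, 350, 350, 350, 350, 350, 350, 350, 350, 350, 350, 350, 350, 350, 350, 350, 350, 350, 350]
t=4: [404, 404, 404, 404, 404, 404, 404, 404, 404, 404, 404, 404, 404, 404, 404, 404, 404, 404, 404, 404, 404, 404, 404, 404, 404]
t=5: [53, 53, 53, 53, 53, 53, 53, 53, 53, 53, 53, 53, 53, 53, 53, 53, 53, 53, 53, 53, 53, 53, 53, 53, 53]
t=6: [26, 26, 26, 26, 26, 26, 26, 26, 26, 26, 26, 26, 26, 26, 26, 26, 26, 26, 26, 26, 26, 26, 26, 26, 26]
t=7: [458, 458, 458, 458, 458, 458, 458, 458, 458, 458, 458, 458, 458, 458, 458, 458, 458, 458, 458, 458, 458, 458, 458, 458, 458]
t=8: [215, 215, 215, 215, 215, 215, 215, 215, 215, 215, 215, 215, 215, 215, 215, 215, 215, 215, 215, 215, 215, 215, 215, 215, 215]
t=9: [512, 512, 512, 512, 512, 512, 512, 512, 512, 512, 512, 512, 512, 512, 512, 512, 512, 512, 512, 512, 512, 512, 512, 512, 512]
t=10: [377, 377, 377, 377, 377, 377, 377, 377, 377, 377, 377, 377, 377, 377, 377, 377, 377, 377, 377, 377, 377, 377, 377, 377, 377]
t=11: [485, 485, 485, 485, 485, 485, 485, 485, 485, 485, 485, 485, 485, 485, 485, 485, 485, 485, 485, 485, 485, 485, 485, 485, 485]
t=12: [296, 296, 296, 296, 296, 296, 296, 296, 296, 296, 296, 296, 296, 296, 296, 296, 296, 296, 296, 296, 296, 296, 296, 296, 296]
t=13: [242, 242, 242, 242, 242, 242, 242, 242, 242, 242, 242, 242, 242, 242, 242, 242, 242, 242, 242, 242, 242, 242, 242, 242, 242]
t=14: [80, 80, 80, 80, 80, 80, 80, 80, 80, 80, 80, 80, 80, 80, 80, 80, 80, 80, 80, 80, 80, 80, 80, 80, 80]
t=15: [107, 107, 107, 107, 107, 107, 107, 107, 107, 107, 107, 107, 107, 107, 107, 107, 107, 107, 107, 107, 107, 107, 107, 107, 107]
t=16: [188, 188, 188, 188, 188, 188, 188, 188, 188, 188, 188, 188, 188, 188, 188, 188, 188, 188, 188, 188, 188, 188, 188, 188, 188]
t=17: [431, 431, 431, 431, 431, 431, 431, 431, 431, 431, 431, 431, 431, 431, 431, 431, 431, 431, 431, 431, 431, 431, 431, 431, 431]
t=18: [134, 134, 134, 134, 134, 134, 134, 134, 134, 134, 134, 134, 134, 134, 134, 134, 134, 134, 134, 134, 134, 134, 134, 134, 134]
t=19: [269, 269, 269, 269, 269, 269, 269, 269, 269, 269, 269, 269, 269, 269, 269, 269, 269, 269, 269, 269, 269, 269, 269, 269, 269]
t=20: [161, 161, 161, 161, 161, 161, 161, 161, 161, 161, 161, 161, 161, 161, 161, 161, 161, 161, 161, 161, 161, 161, 161, 161, 161]
t=21: [350, 350, 350, 350, 350, 350, 350, 350, 350, 350, 350, 350, 350, 350, 350, 350, 350, 350, 350, 350, 350, 350, 350, 350, 350]

Answer: 18
Key observation: The state at step 3, [350, 350, 350, 350, 350, 350, 350, 350, 350, 350, 350, 350, 350, 350, 350, 350, 350, 350, 350, 350, 350, 350, 350, 350, 350], reappears at step 21 — and no state repeats earlier — so the cycle the system enters has period 18.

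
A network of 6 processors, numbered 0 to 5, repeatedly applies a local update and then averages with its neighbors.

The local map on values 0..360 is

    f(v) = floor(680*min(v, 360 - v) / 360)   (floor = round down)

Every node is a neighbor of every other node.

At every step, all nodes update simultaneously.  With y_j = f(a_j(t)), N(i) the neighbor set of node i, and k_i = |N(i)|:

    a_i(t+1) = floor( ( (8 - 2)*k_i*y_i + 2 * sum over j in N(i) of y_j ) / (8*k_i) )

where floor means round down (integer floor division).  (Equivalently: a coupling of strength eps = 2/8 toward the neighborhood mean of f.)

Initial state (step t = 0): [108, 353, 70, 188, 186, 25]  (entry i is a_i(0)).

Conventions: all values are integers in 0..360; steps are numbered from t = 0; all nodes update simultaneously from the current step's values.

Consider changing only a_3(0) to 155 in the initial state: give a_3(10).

Answer: a_3(10) = 258
Key observation: This trace re-runs the system from the modified initial state.

Derivation:
t=0: [108, 353, 70, 155, 186, 25]
t=1: [193, 59, 143, 255, 280, 83]
t=2: [280, 137, 249, 198, 165, 169]
t=3: [183, 258, 224, 291, 295, 301]
t=4: [291, 191, 236, 148, 142, 134]
t=5: [165, 297, 237, 269, 261, 251]
t=6: [278, 144, 223, 180, 192, 204]
t=7: [189, 272, 262, 319, 303, 287]
t=8: [275, 165, 179, 103, 124, 145]
t=9: [187, 293, 312, 211, 239, 266]
t=10: [289, 149, 124, 258, 221, 185]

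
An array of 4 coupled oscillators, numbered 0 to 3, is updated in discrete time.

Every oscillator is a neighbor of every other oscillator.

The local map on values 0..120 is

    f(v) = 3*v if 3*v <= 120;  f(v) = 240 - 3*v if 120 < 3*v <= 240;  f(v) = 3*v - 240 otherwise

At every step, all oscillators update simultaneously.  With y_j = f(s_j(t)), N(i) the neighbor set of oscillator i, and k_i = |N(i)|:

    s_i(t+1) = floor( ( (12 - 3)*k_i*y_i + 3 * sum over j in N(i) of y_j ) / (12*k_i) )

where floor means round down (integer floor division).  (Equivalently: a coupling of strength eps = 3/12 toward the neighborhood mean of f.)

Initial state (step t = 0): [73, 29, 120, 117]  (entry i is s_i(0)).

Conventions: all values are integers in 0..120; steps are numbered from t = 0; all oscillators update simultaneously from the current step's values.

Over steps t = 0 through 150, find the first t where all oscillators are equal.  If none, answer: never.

Simulating step by step:
t=0: [73, 29, 120, 117]  (not all equal)
t=1: [42, 86, 108, 102]  (not all equal)
t=2: [99, 35, 79, 67]  (not all equal)
t=3: [55, 87, 19, 43]  (not all equal)
t=4: [72, 36, 60, 96]  (not all equal)
t=5: [36, 92, 60, 52]  (not all equal)
t=6: [96, 48, 64, 80]  (not all equal)
t=7: [48, 80, 48, 16]  (not all equal)
t=8: [84, 20, 84, 52]  (not all equal)
t=9: [22, 54, 22, 70]  (not all equal)
t=10: [64, 72, 64, 40]  (not all equal)
t=11: [52, 36, 52, 100]  (not all equal)
t=12: [84, 100, 84, 68]  (not all equal)
t=13: [18, 50, 18, 34]  (not all equal)
t=14: [61, 85, 61, 93]  (not all equal)
t=15: [52, 24, 52, 40]  (not all equal)
t=16: [86, 78, 86, 110]  (not all equal)
t=17: [23, 15, 23, 71]  (not all equal)
t=18: [63, 47, 63, 35]  (not all equal)
t=19: [59, 91, 59, 95]  (not all equal)
t=20: [59, 39, 59, 47]  (not all equal)
t=21: [70, 106, 70, 94]  (not all equal)
t=22: [35, 67, 35, 43]  (not all equal)
t=23: [100, 56, 100, 104]  (not all equal)
t=24: [62, 70, 62, 70]  (not all equal)
t=25: [50, 34, 50, 34]  (not all equal)
t=26: [92, 100, 92, 100]  (not all equal)
t=27: [40, 56, 40, 56]  (not all equal)
t=28: [112, 80, 112, 80]  (not all equal)
t=29: [80, 16, 80, 16]  (not all equal)
t=30: [8, 40, 8, 40]  (not all equal)
t=31: [40, 104, 40, 104]  (not all equal)
t=32: [112, 80, 112, 80]  (not all equal)

Answer: never
Key observation: The state at step 28 reappears at step 32 — the system is in a cycle of period 4 from step 28 on.  No step 0..32 is synchronized, and the cycle repeats forever, so no step up to 150 (or ever) has all oscillators equal.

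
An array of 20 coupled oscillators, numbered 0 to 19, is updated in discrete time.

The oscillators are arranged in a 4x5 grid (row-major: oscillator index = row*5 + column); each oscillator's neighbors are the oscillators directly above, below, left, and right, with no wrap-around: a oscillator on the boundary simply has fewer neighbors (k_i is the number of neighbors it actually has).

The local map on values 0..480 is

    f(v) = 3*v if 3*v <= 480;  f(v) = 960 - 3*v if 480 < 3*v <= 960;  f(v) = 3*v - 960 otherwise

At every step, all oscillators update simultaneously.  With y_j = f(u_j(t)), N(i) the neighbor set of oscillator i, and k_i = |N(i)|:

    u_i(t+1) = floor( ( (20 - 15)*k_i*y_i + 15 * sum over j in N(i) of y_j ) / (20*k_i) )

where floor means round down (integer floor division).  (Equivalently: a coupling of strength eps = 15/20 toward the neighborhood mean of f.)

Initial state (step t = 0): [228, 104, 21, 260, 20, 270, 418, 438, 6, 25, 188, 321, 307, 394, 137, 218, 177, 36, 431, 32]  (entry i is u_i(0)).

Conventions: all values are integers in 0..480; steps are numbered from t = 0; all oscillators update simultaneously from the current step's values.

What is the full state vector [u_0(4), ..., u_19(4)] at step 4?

Answer: [311, 360, 365, 327, 331, 336, 388, 406, 393, 402, 381, 382, 410, 430, 415, 381, 369, 366, 397, 408]

Derivation:
t=0: [228, 104, 21, 260, 20, 270, 418, 438, 6, 25, 188, 321, 307, 394, 137, 218, 177, 36, 431, 32]
t=1: [242, 236, 227, 80, 110, 279, 227, 166, 160, 141, 213, 217, 138, 205, 201, 385, 211, 227, 189, 303]
t=2: [199, 261, 308, 332, 331, 239, 284, 387, 395, 397, 237, 328, 365, 394, 294, 291, 277, 353, 267, 294]
t=3: [248, 171, 112, 82, 108, 240, 147, 144, 185, 141, 150, 122, 136, 167, 152, 163, 84, 130, 139, 108]
t=4: [311, 360, 365, 327, 331, 336, 388, 406, 393, 402, 381, 382, 410, 430, 415, 381, 369, 366, 397, 408]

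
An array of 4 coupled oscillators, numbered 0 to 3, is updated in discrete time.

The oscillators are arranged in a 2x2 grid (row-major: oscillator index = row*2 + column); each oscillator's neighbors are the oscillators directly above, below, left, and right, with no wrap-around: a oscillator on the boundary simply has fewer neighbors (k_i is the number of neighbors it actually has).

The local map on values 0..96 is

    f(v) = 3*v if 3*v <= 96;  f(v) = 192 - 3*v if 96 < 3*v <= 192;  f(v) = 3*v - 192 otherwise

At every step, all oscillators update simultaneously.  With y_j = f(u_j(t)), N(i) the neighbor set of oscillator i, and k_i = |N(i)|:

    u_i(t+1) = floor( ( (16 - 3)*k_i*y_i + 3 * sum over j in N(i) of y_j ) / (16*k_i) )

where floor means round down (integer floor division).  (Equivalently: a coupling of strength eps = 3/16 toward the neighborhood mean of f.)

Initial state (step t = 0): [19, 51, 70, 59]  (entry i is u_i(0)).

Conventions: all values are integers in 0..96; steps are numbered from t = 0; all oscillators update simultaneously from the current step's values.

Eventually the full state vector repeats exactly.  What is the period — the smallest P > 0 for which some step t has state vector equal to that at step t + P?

Answer: 24
Key observation: The state at step 68, [26, 63, 63, 26], reappears at step 92 — and no state repeats earlier — so the cycle the system enters has period 24.

Derivation:
t=0: [19, 51, 70, 59]
t=1: [51, 38, 21, 17]
t=2: [44, 71, 59, 54]
t=3: [52, 25, 20, 27]
t=4: [41, 71, 59, 78]
t=5: [59, 27, 22, 37]
t=6: [25, 74, 62, 79]
t=7: [64, 35, 16, 39]
t=8: [12, 77, 46, 73]
t=9: [37, 37, 49, 30]
t=10: [77, 81, 52, 84]
t=11: [39, 50, 38, 56]
t=12: [72, 43, 72, 30]
t=13: [27, 61, 30, 81]
t=14: [75, 19, 85, 50]
t=15: [38, 53, 58, 45]
t=16: [68, 39, 27, 51]
t=17: [24, 65, 70, 46]
t=18: [60, 14, 26, 45]
t=19: [21, 40, 69, 57]
t=20: [59, 66, 20, 25]
t=21: [18, 13, 57, 67]
t=22: [49, 37, 22, 12]
t=23: [50, 73, 61, 43]
t=24: [37, 31, 17, 54]
t=25: [79, 85, 51, 37]
t=26: [46, 63, 43, 75]
t=27: [50, 10, 59, 33]
t=28: [38, 37, 24, 79]
t=29: [77, 77, 70, 50]
t=30: [37, 39, 22, 39]
t=31: [79, 75, 68, 74]
t=32: [40, 33, 16, 28]
t=33: [71, 90, 53, 81]
t=34: [27, 70, 33, 51]
t=35: [76, 25, 86, 42]
t=36: [42, 70, 63, 66]
t=37: [55, 21, 9, 6]
t=38: [30, 55, 26, 23]
t=39: [82, 36, 78, 65]
t=40: [55, 73, 39, 14]
t=41: [31, 28, 67, 43]
t=42: [84, 82, 21, 59]
t=43: [59, 50, 58, 23]
t=44: [17, 42, 22, 61]
t=45: [53, 59, 59, 19]
t=46: [29, 20, 20, 49]
t=47: [81, 61, 61, 47]
t=48: [43, 16, 16, 43]
t=49: [60, 50, 50, 60]
t=50: [17, 36, 36, 17]
t=51: [57, 77, 77, 57]
t=52: [24, 35, 35, 24]
t=53: [74, 84, 84, 74]
t=54: [35, 54, 54, 35]
t=55: [76, 40, 40, 76]
t=56: [42, 65, 65, 42]
t=57: [54, 14, 14, 54]
t=58: [32, 39, 39, 32]
t=59: [92, 78, 78, 92]
t=60: [76, 49, 49, 76]
t=61: [37, 43, 43, 37]
t=62: [77, 66, 66, 77]
t=63: [32, 12, 12, 32]
t=64: [84, 47, 47, 84]
t=65: [58, 52, 52, 58]
t=66: [21, 32, 32, 21]
t=67: [69, 89, 89, 69]
t=68: [26, 63, 63, 26]
t=69: [63, 17, 17, 63]
t=70: [12, 42, 42, 12]
t=71: [41, 60, 60, 41]
t=72: [58, 22, 22, 58]
t=73: [27, 57, 57, 27]
t=74: [69, 32, 32, 69]
t=75: [30, 80, 80, 30]
t=76: [82, 55, 55, 82]
t=77: [48, 32, 32, 48]
t=78: [57, 87, 87, 57]
t=79: [30, 60, 60, 30]
t=80: [75, 26, 26, 75]
t=81: [41, 69, 69, 41]
t=82: [58, 25, 25, 58]
t=83: [28, 64, 64, 28]
t=84: [68, 15, 15, 68]
t=85: [18, 38, 38, 18]
t=86: [58, 73, 73, 58]
t=87: [19, 25, 25, 19]
t=88: [60, 71, 71, 60]
t=89: [13, 19, 19, 13]
t=90: [42, 53, 53, 42]
t=91: [59, 39, 39, 59]
t=92: [26, 63, 63, 26]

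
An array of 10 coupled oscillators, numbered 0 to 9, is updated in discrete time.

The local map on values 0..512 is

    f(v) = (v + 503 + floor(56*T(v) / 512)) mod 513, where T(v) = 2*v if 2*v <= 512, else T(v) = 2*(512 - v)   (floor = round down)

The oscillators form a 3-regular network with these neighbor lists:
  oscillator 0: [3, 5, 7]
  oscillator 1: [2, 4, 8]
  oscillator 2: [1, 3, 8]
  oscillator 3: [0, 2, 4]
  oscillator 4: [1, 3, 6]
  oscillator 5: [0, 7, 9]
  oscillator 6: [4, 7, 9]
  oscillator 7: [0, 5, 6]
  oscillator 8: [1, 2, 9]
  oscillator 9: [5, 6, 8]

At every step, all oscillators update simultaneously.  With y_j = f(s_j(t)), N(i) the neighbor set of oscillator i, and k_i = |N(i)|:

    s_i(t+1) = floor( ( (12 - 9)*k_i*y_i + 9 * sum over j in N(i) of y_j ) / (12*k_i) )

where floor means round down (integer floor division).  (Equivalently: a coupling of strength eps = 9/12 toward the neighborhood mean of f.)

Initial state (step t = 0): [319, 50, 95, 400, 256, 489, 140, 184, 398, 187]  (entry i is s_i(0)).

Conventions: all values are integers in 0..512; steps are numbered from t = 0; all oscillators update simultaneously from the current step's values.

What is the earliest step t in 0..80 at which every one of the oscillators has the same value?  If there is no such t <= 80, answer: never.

Simulating step by step:
t=0: [319, 50, 95, 400, 256, 489, 140, 184, 398, 187]  (not all equal)
t=1: [365, 217, 245, 293, 231, 316, 223, 302, 196, 318]  (not all equal)
t=2: [350, 260, 275, 319, 279, 355, 304, 333, 280, 296]  (not all equal)
t=3: [366, 315, 323, 340, 328, 362, 338, 363, 318, 342]  (not all equal)
t=4: [380, 352, 354, 366, 359, 381, 369, 380, 355, 367]  (not all equal)
t=5: [395, 379, 380, 386, 384, 395, 389, 396, 380, 389]  (not all equal)
t=6: [408, 399, 399, 403, 402, 409, 405, 409, 399, 404]  (not all equal)
t=7: [419, 413, 413, 416, 415, 419, 418, 420, 414, 417]  (not all equal)
t=8: [428, 424, 425, 426, 426, 428, 427, 429, 425, 427]  (not all equal)
t=9: [435, 433, 433, 434, 434, 436, 435, 436, 434, 435]  (not all equal)
t=10: [441, 440, 440, 440, 440, 441, 441, 441, 440, 441]  (not all equal)
t=11: [445, 445, 445, 445, 445, 446, 445, 446, 445, 445]  (not all equal)
t=12: [449, 449, 449, 449, 449, 449, 449, 449, 449, 449]  (all equal)

Answer: 12
Key observation: Synchronization is absorbing here: once all oscillators are equal they stay equal, and step 12 is the first all-equal step.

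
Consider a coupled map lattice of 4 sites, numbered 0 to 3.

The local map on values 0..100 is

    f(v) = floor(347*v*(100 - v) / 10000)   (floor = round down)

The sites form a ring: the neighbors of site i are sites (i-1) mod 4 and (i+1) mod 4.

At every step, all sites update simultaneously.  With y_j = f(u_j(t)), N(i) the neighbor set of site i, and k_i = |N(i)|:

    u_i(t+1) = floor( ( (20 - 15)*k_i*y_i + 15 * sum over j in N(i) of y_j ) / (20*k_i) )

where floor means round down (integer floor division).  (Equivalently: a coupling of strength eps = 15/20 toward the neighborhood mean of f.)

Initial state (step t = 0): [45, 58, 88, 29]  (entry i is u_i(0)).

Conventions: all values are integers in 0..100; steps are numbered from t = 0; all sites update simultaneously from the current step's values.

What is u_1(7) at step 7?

Simulating step by step:
t=0: [45, 58, 88, 29]
t=1: [79, 66, 67, 63]
t=2: [73, 69, 77, 69]
t=3: [72, 66, 70, 66]
t=4: [75, 72, 75, 72]
t=5: [68, 66, 68, 66]
t=6: [76, 75, 76, 75]
t=7: [64, 63, 64, 63]

Answer: u_1(7) = 63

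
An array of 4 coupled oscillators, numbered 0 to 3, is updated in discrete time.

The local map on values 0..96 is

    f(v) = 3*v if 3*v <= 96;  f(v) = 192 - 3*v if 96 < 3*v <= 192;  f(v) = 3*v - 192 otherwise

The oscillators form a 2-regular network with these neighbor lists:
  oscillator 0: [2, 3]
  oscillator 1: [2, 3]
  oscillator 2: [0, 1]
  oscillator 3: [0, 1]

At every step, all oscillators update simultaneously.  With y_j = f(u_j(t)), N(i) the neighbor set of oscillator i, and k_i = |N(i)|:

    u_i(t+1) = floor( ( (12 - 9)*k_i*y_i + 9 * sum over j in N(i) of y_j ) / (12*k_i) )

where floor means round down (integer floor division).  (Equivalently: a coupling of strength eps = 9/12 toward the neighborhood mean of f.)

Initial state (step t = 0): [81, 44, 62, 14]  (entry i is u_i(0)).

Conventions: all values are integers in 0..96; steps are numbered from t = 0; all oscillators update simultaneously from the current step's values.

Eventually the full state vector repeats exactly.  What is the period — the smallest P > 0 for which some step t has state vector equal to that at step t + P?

Simulating step by step:
t=0: [81, 44, 62, 14]
t=1: [30, 33, 43, 52]
t=2: [59, 60, 84, 77]
t=3: [40, 40, 25, 19]
t=4: [67, 67, 72, 68]
t=5: [15, 15, 12, 9]
t=6: [34, 34, 42, 40]
t=7: [74, 74, 84, 85]
t=8: [53, 53, 37, 38]
t=9: [67, 67, 45, 44]
t=10: [46, 46, 21, 21]
t=11: [60, 60, 56, 56]
t=12: [21, 21, 15, 15]
t=13: [49, 49, 58, 58]
t=14: [24, 24, 38, 38]
t=15: [76, 76, 73, 73]
t=16: [29, 29, 33, 33]
t=17: [91, 91, 88, 88]
t=18: [74, 74, 78, 78]
t=19: [39, 39, 33, 33]
t=20: [88, 88, 79, 79]
t=21: [51, 51, 65, 65]
t=22: [12, 12, 30, 30]
t=23: [76, 76, 49, 49]
t=24: [42, 42, 38, 38]
t=25: [75, 75, 69, 69]
t=26: [19, 19, 28, 28]
t=27: [77, 77, 63, 63]
t=28: [12, 12, 30, 30]

Answer: 6
Key observation: The state at step 22, [12, 12, 30, 30], reappears at step 28 — and no state repeats earlier — so the cycle the system enters has period 6.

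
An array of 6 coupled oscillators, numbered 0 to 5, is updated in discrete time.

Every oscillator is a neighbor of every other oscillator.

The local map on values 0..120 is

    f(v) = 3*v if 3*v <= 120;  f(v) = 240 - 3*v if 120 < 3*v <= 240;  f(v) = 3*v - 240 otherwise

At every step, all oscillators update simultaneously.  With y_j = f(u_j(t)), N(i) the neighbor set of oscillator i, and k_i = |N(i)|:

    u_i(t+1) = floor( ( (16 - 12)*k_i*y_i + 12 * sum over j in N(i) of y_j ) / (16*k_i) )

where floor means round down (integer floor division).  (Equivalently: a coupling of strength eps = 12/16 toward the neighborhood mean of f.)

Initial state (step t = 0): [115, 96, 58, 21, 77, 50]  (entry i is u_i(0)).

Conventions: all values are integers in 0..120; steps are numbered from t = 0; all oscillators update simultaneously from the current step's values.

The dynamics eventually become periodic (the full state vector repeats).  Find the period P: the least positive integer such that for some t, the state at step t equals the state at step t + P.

Answer: 2
Key observation: The state at step 7, [91, 90, 90, 90, 90, 91], reappears at step 9 — and no state repeats earlier — so the cycle the system enters has period 2.

Derivation:
t=0: [115, 96, 58, 21, 77, 50]
t=1: [67, 61, 63, 63, 58, 66]
t=2: [49, 51, 51, 51, 52, 50]
t=3: [88, 87, 87, 87, 87, 88]
t=4: [22, 21, 21, 21, 21, 22]
t=5: [64, 63, 63, 63, 63, 64]
t=6: [49, 50, 50, 50, 50, 49]
t=7: [91, 90, 90, 90, 90, 91]
t=8: [31, 30, 30, 30, 30, 31]
t=9: [91, 90, 90, 90, 90, 91]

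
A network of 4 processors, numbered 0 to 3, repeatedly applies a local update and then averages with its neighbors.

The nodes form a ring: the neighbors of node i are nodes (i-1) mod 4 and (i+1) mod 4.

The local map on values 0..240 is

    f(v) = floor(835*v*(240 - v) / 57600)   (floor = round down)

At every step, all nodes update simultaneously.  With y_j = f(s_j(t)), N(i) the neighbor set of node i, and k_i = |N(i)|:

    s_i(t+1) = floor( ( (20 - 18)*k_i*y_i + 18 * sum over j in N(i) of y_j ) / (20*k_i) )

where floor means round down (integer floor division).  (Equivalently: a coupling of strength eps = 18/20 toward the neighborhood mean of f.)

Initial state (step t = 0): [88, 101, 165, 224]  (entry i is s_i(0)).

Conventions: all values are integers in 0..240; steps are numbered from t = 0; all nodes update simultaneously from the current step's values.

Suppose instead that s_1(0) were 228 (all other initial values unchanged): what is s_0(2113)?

Answer: s_0(2113) = 205
Key observation: The state at step 15, [205, 205, 205, 205], reappears at step 17: the system is in a cycle of period 2 from step 15 on.  Therefore the state at step 2113 equals the state at step 15 + ((2113 - 15) mod 2) = 15, which is [205, 205, 205, 205].

Derivation:
t=0: [88, 228, 165, 224]
t=1: [59, 171, 58, 172]
t=2: [168, 155, 168, 155]
t=3: [188, 176, 188, 176]
t=4: [160, 143, 160, 143]
t=5: [199, 186, 199, 186]
t=6: [142, 120, 142, 120]
t=7: [207, 201, 207, 201]
t=8: [111, 100, 111, 100]
t=9: [202, 206, 202, 206]
t=10: [102, 110, 102, 110]
t=11: [206, 204, 206, 204]
t=12: [105, 101, 105, 101]
t=13: [203, 204, 203, 204]
t=14: [106, 107, 106, 107]
t=15: [205, 205, 205, 205]
t=16: [104, 104, 104, 104]
t=17: [205, 205, 205, 205]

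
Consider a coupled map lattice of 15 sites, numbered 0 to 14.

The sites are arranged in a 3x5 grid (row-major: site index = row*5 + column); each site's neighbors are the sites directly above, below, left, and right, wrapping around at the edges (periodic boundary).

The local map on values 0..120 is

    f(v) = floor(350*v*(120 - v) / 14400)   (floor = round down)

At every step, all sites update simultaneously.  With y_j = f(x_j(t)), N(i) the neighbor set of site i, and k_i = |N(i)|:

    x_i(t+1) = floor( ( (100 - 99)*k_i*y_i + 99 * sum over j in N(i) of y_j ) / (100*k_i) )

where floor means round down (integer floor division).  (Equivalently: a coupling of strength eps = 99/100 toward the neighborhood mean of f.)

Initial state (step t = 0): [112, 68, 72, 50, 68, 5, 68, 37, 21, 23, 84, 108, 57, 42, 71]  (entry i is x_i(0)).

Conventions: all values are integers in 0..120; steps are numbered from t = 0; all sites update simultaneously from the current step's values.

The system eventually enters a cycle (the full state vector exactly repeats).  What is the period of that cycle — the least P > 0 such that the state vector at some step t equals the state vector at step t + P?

Simulating step by step:
t=0: [112, 68, 72, 50, 68, 5, 68, 37, 21, 23, 84, 108, 57, 42, 71]
t=1: [63, 55, 82, 74, 61, 57, 51, 76, 72, 57, 37, 81, 67, 76, 72]
t=2: [83, 80, 83, 81, 85, 83, 82, 82, 82, 85, 83, 82, 78, 83, 82]
t=3: [74, 74, 76, 73, 74, 73, 75, 75, 74, 73, 74, 76, 74, 76, 73]
t=4: [82, 81, 82, 81, 82, 82, 82, 81, 82, 82, 82, 81, 81, 82, 82]
t=5: [75, 75, 75, 75, 75, 75, 75, 75, 75, 75, 75, 75, 75, 75, 75]
t=6: [82, 82, 82, 82, 82, 82, 82, 82, 82, 82, 82, 82, 82, 82, 82]
t=7: [75, 75, 75, 75, 75, 75, 75, 75, 75, 75, 75, 75, 75, 75, 75]

Answer: 2
Key observation: The state at step 5, [75, 75, 75, 75, 75, 75, 75, 75, 75, 75, 75, 75, 75, 75, 75], reappears at step 7 — and no state repeats earlier — so the cycle the system enters has period 2.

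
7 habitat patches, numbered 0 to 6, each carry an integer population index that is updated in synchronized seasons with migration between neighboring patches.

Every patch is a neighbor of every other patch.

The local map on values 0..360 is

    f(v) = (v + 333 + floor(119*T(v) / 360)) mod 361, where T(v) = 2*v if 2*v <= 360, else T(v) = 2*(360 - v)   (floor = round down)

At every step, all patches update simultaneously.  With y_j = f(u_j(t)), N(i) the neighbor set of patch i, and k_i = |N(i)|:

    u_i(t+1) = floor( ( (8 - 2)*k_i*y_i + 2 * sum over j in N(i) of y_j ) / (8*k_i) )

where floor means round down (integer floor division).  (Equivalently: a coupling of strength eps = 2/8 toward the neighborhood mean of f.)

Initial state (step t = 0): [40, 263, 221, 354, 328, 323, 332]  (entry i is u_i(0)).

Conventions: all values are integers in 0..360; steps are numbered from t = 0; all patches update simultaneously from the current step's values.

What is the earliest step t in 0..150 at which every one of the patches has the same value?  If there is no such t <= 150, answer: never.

Simulating step by step:
t=0: [40, 263, 221, 354, 328, 323, 332]  (not all equal)
t=1: [106, 291, 280, 312, 307, 305, 307]  (not all equal)
t=2: [188, 302, 299, 307, 306, 305, 306]  (not all equal)
t=3: [282, 310, 309, 311, 311, 311, 311]  (not all equal)
t=4: [307, 314, 313, 314, 314, 314, 314]  (not all equal)
t=5: [314, 315, 315, 315, 315, 315, 315]  (not all equal)
t=6: [316, 316, 316, 316, 316, 316, 316]  (all equal)

Answer: 6
Key observation: Synchronization is absorbing here: once all patches are equal they stay equal, and step 6 is the first all-equal step.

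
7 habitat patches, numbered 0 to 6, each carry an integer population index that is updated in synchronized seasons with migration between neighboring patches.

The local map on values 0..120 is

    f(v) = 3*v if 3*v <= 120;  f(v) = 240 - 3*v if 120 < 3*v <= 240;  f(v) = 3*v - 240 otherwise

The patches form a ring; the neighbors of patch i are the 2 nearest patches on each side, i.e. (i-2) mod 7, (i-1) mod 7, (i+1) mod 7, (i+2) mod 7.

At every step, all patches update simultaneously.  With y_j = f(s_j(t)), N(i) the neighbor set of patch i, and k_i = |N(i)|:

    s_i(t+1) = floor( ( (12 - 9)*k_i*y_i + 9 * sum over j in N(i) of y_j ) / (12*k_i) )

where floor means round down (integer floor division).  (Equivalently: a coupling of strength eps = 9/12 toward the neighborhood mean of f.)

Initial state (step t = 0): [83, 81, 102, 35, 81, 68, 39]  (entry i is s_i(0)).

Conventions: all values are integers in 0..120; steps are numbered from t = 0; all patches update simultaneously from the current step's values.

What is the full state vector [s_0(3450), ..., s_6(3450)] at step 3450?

Answer: [3, 4, 5, 4, 3, 2, 2]
Key observation: The state at step 6, [3, 4, 5, 4, 3, 2, 2], reappears at step 10: the system is in a cycle of period 4 from step 6 on.  Therefore the state at step 3450 equals the state at step 6 + ((3450 - 6) mod 4) = 6, which is [3, 4, 5, 4, 3, 2, 2].

Derivation:
t=0: [83, 81, 102, 35, 81, 68, 39]
t=1: [43, 56, 39, 46, 61, 52, 38]
t=2: [100, 101, 93, 87, 92, 93, 89]
t=3: [46, 43, 43, 38, 32, 36, 43]
t=4: [108, 109, 107, 108, 107, 106, 105]
t=5: [81, 82, 83, 82, 79, 80, 80]
t=6: [3, 4, 5, 4, 3, 2, 2]
t=7: [9, 10, 11, 10, 9, 8, 8]
t=8: [27, 28, 29, 28, 27, 26, 26]
t=9: [81, 82, 83, 82, 81, 80, 80]
t=10: [3, 4, 5, 4, 3, 2, 2]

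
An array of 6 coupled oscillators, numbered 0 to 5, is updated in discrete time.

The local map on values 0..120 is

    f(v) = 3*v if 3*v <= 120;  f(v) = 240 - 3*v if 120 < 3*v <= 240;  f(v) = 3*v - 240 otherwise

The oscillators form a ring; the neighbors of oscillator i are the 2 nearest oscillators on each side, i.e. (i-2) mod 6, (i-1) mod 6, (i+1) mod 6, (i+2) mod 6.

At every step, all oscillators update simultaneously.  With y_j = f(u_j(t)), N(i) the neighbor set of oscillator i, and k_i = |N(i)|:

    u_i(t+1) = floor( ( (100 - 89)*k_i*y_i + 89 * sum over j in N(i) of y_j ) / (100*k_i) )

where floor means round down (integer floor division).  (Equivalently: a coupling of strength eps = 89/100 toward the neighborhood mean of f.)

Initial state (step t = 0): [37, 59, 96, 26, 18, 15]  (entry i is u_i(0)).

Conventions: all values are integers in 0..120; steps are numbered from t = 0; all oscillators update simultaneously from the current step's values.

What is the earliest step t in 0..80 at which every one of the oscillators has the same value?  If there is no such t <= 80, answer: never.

Simulating step by step:
t=0: [37, 59, 96, 26, 18, 15]  (not all equal)
t=1: [58, 69, 73, 55, 68, 73]  (not all equal)
t=2: [31, 44, 49, 32, 44, 49]  (not all equal)
t=3: [99, 95, 100, 100, 95, 100]  (not all equal)
t=4: [52, 57, 52, 53, 57, 52]  (not all equal)
t=5: [77, 81, 76, 76, 81, 76]  (not all equal)
t=6: [7, 10, 7, 7, 10, 7]  (not all equal)
t=7: [25, 21, 25, 25, 21, 25]  (not all equal)
t=8: [69, 73, 69, 69, 73, 69]  (not all equal)
t=9: [27, 31, 27, 27, 31, 27]  (not all equal)
t=10: [86, 82, 86, 86, 82, 86]  (not all equal)
t=11: [12, 16, 12, 12, 16, 12]  (not all equal)
t=12: [41, 37, 41, 41, 37, 41]  (not all equal)
t=13: [114, 116, 114, 114, 116, 114]  (not all equal)
t=14: [104, 102, 104, 104, 102, 104]  (not all equal)
t=15: [69, 71, 69, 69, 71, 69]  (not all equal)
t=16: [30, 32, 30, 30, 32, 30]  (not all equal)
t=17: [92, 90, 92, 92, 90, 92]  (not all equal)
t=18: [33, 35, 33, 33, 35, 33]  (not all equal)
t=19: [101, 99, 101, 101, 99, 101]  (not all equal)
t=20: [60, 62, 60, 60, 62, 60]  (not all equal)
t=21: [57, 59, 57, 57, 59, 57]  (not all equal)
t=22: [66, 68, 66, 66, 68, 66]  (not all equal)
t=23: [39, 41, 39, 39, 41, 39]  (not all equal)
t=24: [117, 117, 117, 117, 117, 117]  (all equal)

Answer: 24
Key observation: Synchronization is absorbing here: once all oscillators are equal they stay equal, and step 24 is the first all-equal step.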